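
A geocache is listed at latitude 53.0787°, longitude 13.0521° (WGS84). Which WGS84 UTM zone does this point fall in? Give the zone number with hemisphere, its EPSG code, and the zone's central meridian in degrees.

Zone 33N (EPSG:32633), central meridian 15°

UTM zone = ⌊(λ + 180)/6⌋ + 1; 13.0521° ∈ [12°, 18°) → zone 33.
Hemisphere: N (φ ≥ 0).
Central meridian λ₀ = 6×33 − 183 = 15°.
EPSG code: 32633.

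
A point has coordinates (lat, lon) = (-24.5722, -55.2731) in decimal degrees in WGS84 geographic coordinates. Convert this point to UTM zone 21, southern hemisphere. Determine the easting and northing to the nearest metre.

Zone 21 central meridian λ₀ = 6×21 − 183 = -57°; Δλ = +1.7269°.
Transverse Mercator on WGS84 with k₀ = 0.9996 gives E = 674876.950 m, N = 7281324.453 m.

E 674877 m, N 7281324 m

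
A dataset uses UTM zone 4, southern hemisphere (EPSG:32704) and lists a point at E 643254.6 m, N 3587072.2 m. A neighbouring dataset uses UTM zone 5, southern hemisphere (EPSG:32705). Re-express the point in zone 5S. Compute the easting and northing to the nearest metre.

E 287051 m, N 3583980 m

UTM 4S → geographic: φ = -57.83529993°, λ = -156.58720022°.
UTM 5S (λ₀ = -153°) forward: E = 287051.025 m, N = 3583980.191 m.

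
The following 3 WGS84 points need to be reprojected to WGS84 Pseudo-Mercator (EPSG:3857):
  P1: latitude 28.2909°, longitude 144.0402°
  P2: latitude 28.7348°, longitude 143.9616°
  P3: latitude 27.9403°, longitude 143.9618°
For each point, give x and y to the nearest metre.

Web Mercator: x = R·λ, y = R·ln tan(π/4+φ/2), R = 6378137 m.
P1 (28.2909°, 144.0402°) → (16034481.718, 3285699.376) m.
P2 (28.7348°, 143.9616°) → (16025732.006, 3341935.124) m.
P3 (27.9403°, 143.9618°) → (16025754.270, 3241449.068) m.

P1: x 16034482 m, y 3285699 m; P2: x 16025732 m, y 3341935 m; P3: x 16025754 m, y 3241449 m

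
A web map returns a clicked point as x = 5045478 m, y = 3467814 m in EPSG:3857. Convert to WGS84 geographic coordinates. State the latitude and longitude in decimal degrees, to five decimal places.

R = 6378137 m. λ = x/R = 45.32430003°.
φ = 2·arctan(exp(y/R)) − 90° = 2·arctan(1.72237) − 90° = 29.72159937°.

lat 29.72160°, lon 45.32430°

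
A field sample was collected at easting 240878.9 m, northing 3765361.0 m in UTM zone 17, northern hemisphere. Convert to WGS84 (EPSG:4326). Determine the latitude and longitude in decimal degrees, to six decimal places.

Zone 17N: λ₀ = -81°, k₀ = 0.9996, false easting 500000 m.
Meridian distance M = (N − FN)/k₀ = 3766867.7 m.
Inverse transverse Mercator on WGS84 gives φ = 33.99689963°, λ = -83.80539976°.

lat 33.996900°, lon -83.805400°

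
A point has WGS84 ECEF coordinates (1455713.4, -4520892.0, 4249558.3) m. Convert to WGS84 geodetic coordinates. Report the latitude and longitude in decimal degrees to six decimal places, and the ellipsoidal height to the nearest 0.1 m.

λ = atan2(Y, X) = -72.15160019°; p = √(X²+Y²) = 4749480.6 m.
Bowring's method on WGS84 (a = 6378137 m, b = 6356752.314 m) gives φ = 42.01149962°, h = 4490.394 m.

lat 42.011500°, lon -72.151600°, h 4490.4 m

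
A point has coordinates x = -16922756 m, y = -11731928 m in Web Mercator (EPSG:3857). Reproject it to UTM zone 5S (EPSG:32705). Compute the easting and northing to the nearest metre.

E 533917 m, N 2017384 m

Web Mercator inverse (R = 6378137 m) → φ = -71.94089916°, λ = -152.01970364°.
UTM 5S forward: E = 533916.761 m, N = 2017383.817 m.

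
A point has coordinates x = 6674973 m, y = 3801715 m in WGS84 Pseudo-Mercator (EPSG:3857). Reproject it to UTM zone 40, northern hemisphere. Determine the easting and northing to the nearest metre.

E 778968 m, N 3576669 m

Web Mercator inverse (R = 6378137 m) → φ = 32.29210257°, λ = 59.96230267°.
UTM 40N forward: E = 778968.354 m, N = 3576668.610 m.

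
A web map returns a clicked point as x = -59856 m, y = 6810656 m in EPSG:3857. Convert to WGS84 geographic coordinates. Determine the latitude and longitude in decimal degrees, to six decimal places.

lat 52.058202°, lon -0.537696°

R = 6378137 m. λ = x/R = -0.53769560°.
φ = 2·arctan(exp(y/R)) − 90° = 2·arctan(2.90901) − 90° = 52.05820216°.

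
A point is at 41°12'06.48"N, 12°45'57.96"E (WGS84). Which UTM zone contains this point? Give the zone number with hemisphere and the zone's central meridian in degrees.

Zone 33N, central meridian 15°

UTM zone = ⌊(λ + 180)/6⌋ + 1; 12.7661° ∈ [12°, 18°) → zone 33.
Hemisphere: N (φ ≥ 0).
Central meridian λ₀ = 6×33 − 183 = 15°.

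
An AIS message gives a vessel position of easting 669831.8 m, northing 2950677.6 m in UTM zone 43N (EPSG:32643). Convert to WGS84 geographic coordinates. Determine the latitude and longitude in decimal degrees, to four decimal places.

Zone 43N: λ₀ = 75°, k₀ = 0.9996, false easting 500000 m.
Meridian distance M = (N − FN)/k₀ = 2951858.3 m.
Inverse transverse Mercator on WGS84 gives φ = 26.66690004°, λ = 76.70660021°.

lat 26.6669°, lon 76.7066°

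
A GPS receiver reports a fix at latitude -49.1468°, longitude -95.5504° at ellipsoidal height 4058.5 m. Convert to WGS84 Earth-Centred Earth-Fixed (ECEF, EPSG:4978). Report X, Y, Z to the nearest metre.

WGS84: a = 6378137 m, e² = 0.006694380; N(φ) = a/√(1−e²sin²φ) = 6390386.354 m.
X = (N+h)·cosφ·cosλ = -404561.526 m; Y = (N+h)·cosφ·sinλ = -4163143.920 m; Z = (N(1−e²)+h)·sinφ = -4804323.439 m.

X -404562 m, Y -4163144 m, Z -4804323 m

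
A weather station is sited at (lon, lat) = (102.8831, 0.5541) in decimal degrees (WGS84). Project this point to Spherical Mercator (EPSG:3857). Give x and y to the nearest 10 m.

Web Mercator is spherical with R = a = 6378137 m.
x = R·λ = 6378137 × 1.795648840 = 11452894.303 m.
y = R·ln tan(π/4 + φ/2) = 6378137 × 0.009671020 = 61683.091 m.

x 11452890 m, y 61680 m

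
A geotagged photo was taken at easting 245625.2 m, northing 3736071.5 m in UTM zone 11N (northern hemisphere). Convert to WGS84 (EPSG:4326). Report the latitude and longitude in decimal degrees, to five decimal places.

Zone 11N: λ₀ = -117°, k₀ = 0.9996, false easting 500000 m.
Meridian distance M = (N − FN)/k₀ = 3737566.5 m.
Inverse transverse Mercator on WGS84 gives φ = 33.73420015°, λ = -119.74560004°.

lat 33.73420°, lon -119.74560°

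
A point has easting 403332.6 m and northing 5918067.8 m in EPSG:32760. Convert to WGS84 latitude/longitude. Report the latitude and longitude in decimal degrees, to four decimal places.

lat -36.8784°, lon 175.9153°

Zone 60S: λ₀ = 177°, k₀ = 0.9996, false easting 500000 m, false northing 10000000 m.
Meridian distance M = (N − FN)/k₀ = -4083565.6 m.
Inverse transverse Mercator on WGS84 gives φ = -36.87840007°, λ = 175.91530048°.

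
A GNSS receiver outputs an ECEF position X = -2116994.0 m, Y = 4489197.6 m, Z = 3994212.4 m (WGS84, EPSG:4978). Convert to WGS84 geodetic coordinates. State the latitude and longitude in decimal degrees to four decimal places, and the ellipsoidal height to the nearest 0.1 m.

lat 39.0133°, lon 115.2474°, h 1188.3 m

λ = atan2(Y, X) = 115.24739978°; p = √(X²+Y²) = 4963321.3 m.
Bowring's method on WGS84 (a = 6378137 m, b = 6356752.314 m) gives φ = 39.01329981°, h = 1188.306 m.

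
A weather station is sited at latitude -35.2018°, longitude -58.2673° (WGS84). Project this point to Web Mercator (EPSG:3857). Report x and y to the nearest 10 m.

x -6486290 m, y -4191340 m

Web Mercator is spherical with R = a = 6378137 m.
x = R·λ = 6378137 × -1.016956231 = -6486286.166 m.
y = R·ln tan(π/4 + φ/2) = 6378137 × -0.657141558 = -4191338.887 m.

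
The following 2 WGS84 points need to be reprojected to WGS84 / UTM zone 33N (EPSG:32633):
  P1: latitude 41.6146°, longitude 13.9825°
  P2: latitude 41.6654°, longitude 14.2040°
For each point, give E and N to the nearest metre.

P1: E 415226 m, N 4607487 m; P2: E 433733 m, N 4612933 m

UTM zone 33N: λ₀ = 15°, k₀ = 0.9996.
P1 (41.6146°, 13.9825°) → (415225.980, 4607487.080) m.
P2 (41.6654°, 14.2040°) → (433732.701, 4612933.078) m.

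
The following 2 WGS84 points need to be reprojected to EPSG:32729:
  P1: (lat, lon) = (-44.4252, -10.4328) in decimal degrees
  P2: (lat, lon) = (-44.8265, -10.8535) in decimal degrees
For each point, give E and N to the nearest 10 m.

P1: E 385950 m, N 5079900 m; P2: E 353480 m, N 5034650 m

UTM zone 29S: λ₀ = -9°, k₀ = 0.9996.
P1 (-44.4252°, -10.4328°) → (385949.833, 5079901.072) m.
P2 (-44.8265°, -10.8535°) → (353475.450, 5034651.894) m.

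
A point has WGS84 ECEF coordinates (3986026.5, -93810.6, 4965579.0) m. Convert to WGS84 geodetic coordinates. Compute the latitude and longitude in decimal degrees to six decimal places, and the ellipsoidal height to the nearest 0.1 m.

lat 51.424800°, lon -1.348200°, h 3107.1 m

λ = atan2(Y, X) = -1.34819962°; p = √(X²+Y²) = 3987130.3 m.
Bowring's method on WGS84 (a = 6378137 m, b = 6356752.314 m) gives φ = 51.42480000°, h = 3107.136 m.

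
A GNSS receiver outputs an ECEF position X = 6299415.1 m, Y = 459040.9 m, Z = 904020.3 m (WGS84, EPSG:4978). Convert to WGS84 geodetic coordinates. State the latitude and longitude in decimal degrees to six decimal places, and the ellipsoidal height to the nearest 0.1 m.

lat 8.199500°, lon 4.167800°, h 2780.4 m

λ = atan2(Y, X) = 4.16779967°; p = √(X²+Y²) = 6316118.2 m.
Bowring's method on WGS84 (a = 6378137 m, b = 6356752.314 m) gives φ = 8.19949996°, h = 2780.435 m.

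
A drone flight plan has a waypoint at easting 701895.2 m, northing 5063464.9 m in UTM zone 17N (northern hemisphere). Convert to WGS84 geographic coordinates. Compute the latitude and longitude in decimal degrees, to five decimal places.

Zone 17N: λ₀ = -81°, k₀ = 0.9996, false easting 500000 m.
Meridian distance M = (N − FN)/k₀ = 5065491.1 m.
Inverse transverse Mercator on WGS84 gives φ = 45.69530002°, λ = -78.40680036°.

lat 45.69530°, lon -78.40680°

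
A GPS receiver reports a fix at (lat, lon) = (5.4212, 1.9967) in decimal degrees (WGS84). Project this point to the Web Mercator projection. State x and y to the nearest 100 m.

x 222300 m, y 604400 m

Web Mercator is spherical with R = a = 6378137 m.
x = R·λ = 6378137 × 0.034848989 = 222271.627 m.
y = R·ln tan(π/4 + φ/2) = 6378137 × 0.094759284 = 604387.697 m.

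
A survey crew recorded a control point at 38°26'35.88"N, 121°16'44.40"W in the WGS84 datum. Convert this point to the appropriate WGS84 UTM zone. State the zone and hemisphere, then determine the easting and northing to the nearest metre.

Longitude -121.2790° lies in the 6° band [-126°, -120°), giving zone 10; latitude is north of the equator, so 10N.
Zone 10 central meridian λ₀ = 6×10 − 183 = -123°; Δλ = +1.7210°.
Transverse Mercator on WGS84 with k₀ = 0.9996 gives E = 650190.287 m, N = 4256404.596 m.

Zone 10N: E 650190 m, N 4256405 m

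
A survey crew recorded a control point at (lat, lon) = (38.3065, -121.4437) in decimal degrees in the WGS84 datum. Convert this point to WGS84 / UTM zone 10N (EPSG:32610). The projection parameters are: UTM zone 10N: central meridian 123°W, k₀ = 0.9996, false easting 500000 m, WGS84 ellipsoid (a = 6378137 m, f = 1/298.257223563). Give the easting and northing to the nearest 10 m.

E 636070 m, N 4240970 m

Zone 10 central meridian λ₀ = 6×10 − 183 = -123°; Δλ = +1.5563°.
Transverse Mercator on WGS84 with k₀ = 0.9996 gives E = 636072.244 m, N = 4240968.418 m.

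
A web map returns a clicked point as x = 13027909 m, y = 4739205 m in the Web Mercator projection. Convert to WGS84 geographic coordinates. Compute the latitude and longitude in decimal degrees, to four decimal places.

lat 39.1223°, lon 117.0317°

R = 6378137 m. λ = x/R = 117.03169775°.
φ = 2·arctan(exp(y/R)) − 90° = 2·arctan(2.10231) − 90° = 39.12229882°.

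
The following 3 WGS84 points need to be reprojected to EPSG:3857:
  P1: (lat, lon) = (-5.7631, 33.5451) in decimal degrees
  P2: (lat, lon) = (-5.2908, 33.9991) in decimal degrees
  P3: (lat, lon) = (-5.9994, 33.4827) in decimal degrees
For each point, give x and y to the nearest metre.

Web Mercator: x = R·λ, y = R·ln tan(π/4+φ/2), R = 6378137 m.
P1 (-5.7631°, 33.5451°) → (3734223.451, -642629.892) m.
P2 (-5.2908°, 33.9991°) → (3784762.499, -589807.976) m.
P3 (-5.9994°, 33.4827°) → (3727277.114, -669073.897) m.

P1: x 3734223 m, y -642630 m; P2: x 3784762 m, y -589808 m; P3: x 3727277 m, y -669074 m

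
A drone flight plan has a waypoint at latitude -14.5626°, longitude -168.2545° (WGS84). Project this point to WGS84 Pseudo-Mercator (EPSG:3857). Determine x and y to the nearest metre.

x -18730005 m, y -1638842 m

Web Mercator is spherical with R = a = 6378137 m.
x = R·λ = 6378137 × -2.936595006 = -18730005.264 m.
y = R·ln tan(π/4 + φ/2) = 6378137 × -0.256946873 = -1638842.355 m.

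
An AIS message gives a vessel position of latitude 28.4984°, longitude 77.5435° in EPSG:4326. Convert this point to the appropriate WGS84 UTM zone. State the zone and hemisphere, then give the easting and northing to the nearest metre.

Longitude 77.5435° lies in the 6° band [72°, 78°), giving zone 43; latitude is north of the equator, so 43N.
Zone 43 central meridian λ₀ = 6×43 − 183 = 75°; Δλ = +2.5435°.
Transverse Mercator on WGS84 with k₀ = 0.9996 gives E = 748968.120 m, N = 3155052.533 m.

Zone 43N: E 748968 m, N 3155053 m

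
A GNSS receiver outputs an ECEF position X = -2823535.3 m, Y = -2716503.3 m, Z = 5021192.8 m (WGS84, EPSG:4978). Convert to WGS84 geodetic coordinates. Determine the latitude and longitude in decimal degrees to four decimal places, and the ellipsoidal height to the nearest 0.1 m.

lat 52.2208°, lon -136.1068°, h 4176.5 m

λ = atan2(Y, X) = -136.10680078°; p = √(X²+Y²) = 3918129.9 m.
Bowring's method on WGS84 (a = 6378137 m, b = 6356752.314 m) gives φ = 52.22080029°, h = 4176.516 m.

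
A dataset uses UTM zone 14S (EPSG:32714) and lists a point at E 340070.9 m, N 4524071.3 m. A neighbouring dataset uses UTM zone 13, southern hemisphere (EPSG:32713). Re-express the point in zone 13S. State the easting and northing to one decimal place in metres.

E 775231.6 m, N 4519481.9 m

UTM 14S → geographic: φ = -49.41500029°, λ = -101.20500060°.
UTM 13S (λ₀ = -105°) forward: E = 775231.576 m, N = 4519481.920 m.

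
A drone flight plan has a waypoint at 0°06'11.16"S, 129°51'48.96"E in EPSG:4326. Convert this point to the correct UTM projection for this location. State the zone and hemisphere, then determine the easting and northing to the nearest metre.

Zone 52S: E 596101 m, N 9988603 m

Longitude 129.8636° lies in the 6° band [126°, 132°), giving zone 52; latitude is south of the equator, so 52S.
Zone 52 central meridian λ₀ = 6×52 − 183 = 129°; Δλ = +0.8636°.
Transverse Mercator on WGS84 with k₀ = 0.9996 gives E = 596100.567 m, N = 9988603.049 m.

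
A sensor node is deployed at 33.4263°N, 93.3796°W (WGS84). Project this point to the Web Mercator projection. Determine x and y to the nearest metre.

x -10394970 m, y 3952026 m

Web Mercator is spherical with R = a = 6378137 m.
x = R·λ = 6378137 × -1.629781474 = -10394969.522 m.
y = R·ln tan(π/4 + φ/2) = 6378137 × 0.619620718 = 3952025.828 m.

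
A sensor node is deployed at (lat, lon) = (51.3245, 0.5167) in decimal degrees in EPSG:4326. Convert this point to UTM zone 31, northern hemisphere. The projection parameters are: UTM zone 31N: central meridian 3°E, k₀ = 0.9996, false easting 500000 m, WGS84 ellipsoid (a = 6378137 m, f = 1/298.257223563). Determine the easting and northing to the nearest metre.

Zone 31 central meridian λ₀ = 6×31 − 183 = 3°; Δλ = -2.4833°.
Transverse Mercator on WGS84 with k₀ = 0.9996 gives E = 326977.942 m, N = 5688839.598 m.

E 326978 m, N 5688840 m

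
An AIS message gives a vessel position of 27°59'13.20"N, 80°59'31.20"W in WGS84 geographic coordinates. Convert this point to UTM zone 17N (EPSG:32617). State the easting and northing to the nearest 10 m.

Zone 17 central meridian λ₀ = 6×17 − 183 = -81°; Δλ = +0.0080°.
Transverse Mercator on WGS84 with k₀ = 0.9996 gives E = 500786.675 m, N = 3095762.321 m.

E 500790 m, N 3095760 m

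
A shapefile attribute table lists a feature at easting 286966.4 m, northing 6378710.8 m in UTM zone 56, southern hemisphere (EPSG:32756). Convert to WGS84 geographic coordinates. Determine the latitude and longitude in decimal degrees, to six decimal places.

Zone 56S: λ₀ = 153°, k₀ = 0.9996, false easting 500000 m, false northing 10000000 m.
Meridian distance M = (N − FN)/k₀ = -3622738.3 m.
Inverse transverse Mercator on WGS84 gives φ = -32.70880012°, λ = 150.72720034°.

lat -32.708800°, lon 150.727200°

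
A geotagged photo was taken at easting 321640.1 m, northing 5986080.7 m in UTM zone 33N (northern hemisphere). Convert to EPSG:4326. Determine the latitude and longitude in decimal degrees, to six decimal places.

Zone 33N: λ₀ = 15°, k₀ = 0.9996, false easting 500000 m.
Meridian distance M = (N − FN)/k₀ = 5988476.1 m.
Inverse transverse Mercator on WGS84 gives φ = 53.99220022°, λ = 12.27919949°.

lat 53.992200°, lon 12.279199°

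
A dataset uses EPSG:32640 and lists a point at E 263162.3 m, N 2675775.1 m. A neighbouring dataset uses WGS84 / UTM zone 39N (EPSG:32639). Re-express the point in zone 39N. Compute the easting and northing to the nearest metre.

E 872806 m, N 2678694 m

UTM 40N → geographic: φ = 24.17680015°, λ = 54.66869985°.
UTM 39N (λ₀ = 51°) forward: E = 872806.296 m, N = 2678693.764 m.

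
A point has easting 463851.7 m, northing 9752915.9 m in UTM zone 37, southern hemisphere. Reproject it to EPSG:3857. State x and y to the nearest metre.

x 4305270 m, y -248907 m

Unproject from UTM 37S (λ₀ = 39°) → φ = -2.23539979°, λ = 38.67490036°.
Web Mercator (R = 6378137 m): x = 4305270.215 m, y = -248906.721 m.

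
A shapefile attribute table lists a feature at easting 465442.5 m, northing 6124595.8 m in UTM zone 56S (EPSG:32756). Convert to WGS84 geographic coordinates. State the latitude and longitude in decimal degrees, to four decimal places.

lat -35.0207°, lon 152.6212°

Zone 56S: λ₀ = 153°, k₀ = 0.9996, false easting 500000 m, false northing 10000000 m.
Meridian distance M = (N − FN)/k₀ = -3876955.0 m.
Inverse transverse Mercator on WGS84 gives φ = -35.02070021°, λ = 152.62120007°.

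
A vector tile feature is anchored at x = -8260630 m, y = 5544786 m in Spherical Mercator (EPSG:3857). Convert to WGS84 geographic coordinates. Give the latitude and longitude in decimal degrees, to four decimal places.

lat 44.5105°, lon -74.2065°

R = 6378137 m. λ = x/R = -74.20650185°.
φ = 2·arctan(exp(y/R)) − 90° = 2·arctan(2.38534) − 90° = 44.51049921°.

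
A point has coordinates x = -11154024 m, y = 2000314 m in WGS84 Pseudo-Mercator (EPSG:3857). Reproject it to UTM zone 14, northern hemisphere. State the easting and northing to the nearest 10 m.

E 372910 m, N 1955360 m

Web Mercator inverse (R = 6378137 m) → φ = 17.68160172°, λ = -100.19830239°.
UTM 14N forward: E = 372911.250 m, N = 1955363.459 m.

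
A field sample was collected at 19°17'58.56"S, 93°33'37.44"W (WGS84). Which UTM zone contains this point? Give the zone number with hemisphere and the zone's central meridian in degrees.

Zone 15S, central meridian -93°

UTM zone = ⌊(λ + 180)/6⌋ + 1; -93.5604° ∈ [-96°, -90°) → zone 15.
Hemisphere: S (φ < 0).
Central meridian λ₀ = 6×15 − 183 = -93°.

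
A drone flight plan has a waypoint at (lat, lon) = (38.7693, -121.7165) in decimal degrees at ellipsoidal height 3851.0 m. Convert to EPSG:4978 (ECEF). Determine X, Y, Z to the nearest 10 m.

WGS84: a = 6378137 m, e² = 0.006694380; N(φ) = a/√(1−e²sin²φ) = 6386524.589 m.
X = (N+h)·cosφ·cosλ = -2619334.359 m; Y = (N+h)·cosφ·sinλ = -4238333.195 m; Z = (N(1−e²)+h)·sinφ = 3974792.770 m.

X -2619330 m, Y -4238330 m, Z 3974790 m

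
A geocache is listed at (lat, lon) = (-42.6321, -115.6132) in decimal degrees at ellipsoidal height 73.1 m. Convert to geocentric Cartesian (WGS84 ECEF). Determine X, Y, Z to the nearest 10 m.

X -2031690 m, Y -4237950 m, Z -4297570 m

WGS84: a = 6378137 m, e² = 0.006694380; N(φ) = a/√(1−e²sin²φ) = 6387952.738 m.
X = (N+h)·cosφ·cosλ = -2031686.099 m; Y = (N+h)·cosφ·sinλ = -4237950.129 m; Z = (N(1−e²)+h)·sinφ = -4297571.782 m.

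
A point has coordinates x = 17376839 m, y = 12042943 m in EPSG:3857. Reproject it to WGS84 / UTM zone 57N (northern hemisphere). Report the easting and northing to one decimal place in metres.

E 404208.1 m, N 8079058.8 m

Web Mercator inverse (R = 6378137 m) → φ = 72.78719980°, λ = 156.09880063°.
UTM 57N forward: E = 404208.094 m, N = 8079058.767 m.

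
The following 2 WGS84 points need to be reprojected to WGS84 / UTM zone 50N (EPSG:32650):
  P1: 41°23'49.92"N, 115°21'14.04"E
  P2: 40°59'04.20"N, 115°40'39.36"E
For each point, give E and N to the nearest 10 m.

UTM zone 50N: λ₀ = 117°, k₀ = 0.9996.
P1 (41.3972°, 115.3539°) → (362392.479, 4584158.905) m.
P2 (40.9845°, 115.6776°) → (388756.685, 4537878.459) m.

P1: E 362390 m, N 4584160 m; P2: E 388760 m, N 4537880 m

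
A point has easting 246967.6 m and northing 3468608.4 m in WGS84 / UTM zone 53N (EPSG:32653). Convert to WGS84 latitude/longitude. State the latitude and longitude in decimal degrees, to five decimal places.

Zone 53N: λ₀ = 135°, k₀ = 0.9996, false easting 500000 m.
Meridian distance M = (N − FN)/k₀ = 3469996.4 m.
Inverse transverse Mercator on WGS84 gives φ = 31.32439977°, λ = 132.34090031°.

lat 31.32440°, lon 132.34090°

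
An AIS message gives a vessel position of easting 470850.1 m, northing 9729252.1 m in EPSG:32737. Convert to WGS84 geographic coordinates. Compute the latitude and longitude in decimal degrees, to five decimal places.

Zone 37S: λ₀ = 39°, k₀ = 0.9996, false easting 500000 m, false northing 10000000 m.
Meridian distance M = (N − FN)/k₀ = -270856.2 m.
Inverse transverse Mercator on WGS84 gives φ = -2.44950041°, λ = 38.73780015°.

lat -2.44950°, lon 38.73780°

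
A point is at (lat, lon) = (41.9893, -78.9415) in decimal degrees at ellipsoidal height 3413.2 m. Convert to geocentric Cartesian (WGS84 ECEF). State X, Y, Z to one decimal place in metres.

WGS84: a = 6378137 m, e² = 0.006694380; N(φ) = a/√(1−e²sin²φ) = 6387713.196 m.
X = (N+h)·cosφ·cosλ = 911166.485 m; Y = (N+h)·cosφ·sinλ = -4662126.217 m; Z = (N(1−e²)+h)·sinφ = 4247003.9497 m.

X 911166.5 m, Y -4662126.2 m, Z 4247003.9 m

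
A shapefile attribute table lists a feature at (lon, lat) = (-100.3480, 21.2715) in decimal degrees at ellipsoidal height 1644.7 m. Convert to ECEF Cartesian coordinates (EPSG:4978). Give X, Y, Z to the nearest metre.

X -1068375 m, Y -5851018 m, Z 2300030 m

WGS84: a = 6378137 m, e² = 0.006694380; N(φ) = a/√(1−e²sin²φ) = 6380948.684 m.
X = (N+h)·cosφ·cosλ = -1068374.558 m; Y = (N+h)·cosφ·sinλ = -5851017.894 m; Z = (N(1−e²)+h)·sinφ = 2300029.639 m.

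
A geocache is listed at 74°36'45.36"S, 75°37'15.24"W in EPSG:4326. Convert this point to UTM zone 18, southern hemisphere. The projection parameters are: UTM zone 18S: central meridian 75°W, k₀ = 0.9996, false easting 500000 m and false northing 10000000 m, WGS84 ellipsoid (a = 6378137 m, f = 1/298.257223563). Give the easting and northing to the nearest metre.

E 481610 m, N 1719520 m

Zone 18 central meridian λ₀ = 6×18 − 183 = -75°; Δλ = -0.6209°.
Transverse Mercator on WGS84 with k₀ = 0.9996 gives E = 481610.209 m, N = 1719520.037 m.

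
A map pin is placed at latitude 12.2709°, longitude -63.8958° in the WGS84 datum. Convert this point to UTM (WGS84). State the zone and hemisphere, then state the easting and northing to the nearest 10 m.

Longitude -63.8958° lies in the 6° band [-66°, -60°), giving zone 20; latitude is north of the equator, so 20N.
Zone 20 central meridian λ₀ = 6×20 − 183 = -63°; Δλ = -0.8958°.
Transverse Mercator on WGS84 with k₀ = 0.9996 gives E = 402578.850 m, N = 1356671.389 m.

Zone 20N: E 402580 m, N 1356670 m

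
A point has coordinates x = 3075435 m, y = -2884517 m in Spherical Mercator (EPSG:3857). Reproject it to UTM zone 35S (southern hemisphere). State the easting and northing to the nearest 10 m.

Web Mercator inverse (R = 6378137 m) → φ = -25.07139954°, λ = 27.62710266°.
UTM 35S forward: E = 563244.944 m, N = 7226999.579 m.

E 563240 m, N 7227000 m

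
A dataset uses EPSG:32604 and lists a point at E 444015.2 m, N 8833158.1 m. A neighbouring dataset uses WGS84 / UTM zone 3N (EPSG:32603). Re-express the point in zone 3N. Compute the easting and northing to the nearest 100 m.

E 565400 m, N 8833600 m

UTM 4N → geographic: φ = 79.55419982°, λ = -161.76700159°.
UTM 3N (λ₀ = -165°) forward: E = 565404.646 m, N = 8833643.592 m.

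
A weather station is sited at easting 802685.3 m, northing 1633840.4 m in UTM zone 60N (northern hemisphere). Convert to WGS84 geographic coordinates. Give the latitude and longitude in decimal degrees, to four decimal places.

Zone 60N: λ₀ = 177°, k₀ = 0.9996, false easting 500000 m.
Meridian distance M = (N − FN)/k₀ = 1634494.2 m.
Inverse transverse Mercator on WGS84 gives φ = 14.76150037°, λ = 179.81139984°.

lat 14.7615°, lon 179.8114°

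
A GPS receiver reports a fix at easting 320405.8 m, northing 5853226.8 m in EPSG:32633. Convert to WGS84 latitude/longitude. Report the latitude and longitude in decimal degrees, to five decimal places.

lat 52.79890°, lon 12.33600°

Zone 33N: λ₀ = 15°, k₀ = 0.9996, false easting 500000 m.
Meridian distance M = (N − FN)/k₀ = 5855569.0 m.
Inverse transverse Mercator on WGS84 gives φ = 52.79889974°, λ = 12.33600066°.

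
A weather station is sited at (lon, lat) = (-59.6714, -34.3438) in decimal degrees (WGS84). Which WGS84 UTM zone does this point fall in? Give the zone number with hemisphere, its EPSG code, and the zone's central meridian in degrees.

UTM zone = ⌊(λ + 180)/6⌋ + 1; -59.6714° ∈ [-60°, -54°) → zone 21.
Hemisphere: S (φ < 0).
Central meridian λ₀ = 6×21 − 183 = -57°.
EPSG code: 32721.

Zone 21S (EPSG:32721), central meridian -57°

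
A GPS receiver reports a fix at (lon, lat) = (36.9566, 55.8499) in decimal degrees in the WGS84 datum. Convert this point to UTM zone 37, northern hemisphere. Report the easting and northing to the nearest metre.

E 372074 m, N 6191262 m

Zone 37 central meridian λ₀ = 6×37 − 183 = 39°; Δλ = -2.0434°.
Transverse Mercator on WGS84 with k₀ = 0.9996 gives E = 372074.130 m, N = 6191262.230 m.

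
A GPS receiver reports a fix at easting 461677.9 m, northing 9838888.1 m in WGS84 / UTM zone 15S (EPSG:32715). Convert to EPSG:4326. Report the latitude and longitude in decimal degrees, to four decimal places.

Zone 15S: λ₀ = -93°, k₀ = 0.9996, false easting 500000 m, false northing 10000000 m.
Meridian distance M = (N − FN)/k₀ = -161176.4 m.
Inverse transverse Mercator on WGS84 gives φ = -1.45760023°, λ = -93.34449968°.

lat -1.4576°, lon -93.3445°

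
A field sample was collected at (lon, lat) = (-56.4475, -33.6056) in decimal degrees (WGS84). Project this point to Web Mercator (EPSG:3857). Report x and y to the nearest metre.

x -6283707 m, y -3975966 m

Web Mercator is spherical with R = a = 6378137 m.
x = R·λ = 6378137 × -0.985194730 = -6283706.957 m.
y = R·ln tan(π/4 + φ/2) = 6378137 × -0.623374175 = -3975965.891 m.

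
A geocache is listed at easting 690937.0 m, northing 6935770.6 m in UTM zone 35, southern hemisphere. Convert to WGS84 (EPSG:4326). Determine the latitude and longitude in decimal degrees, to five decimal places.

lat -27.68880°, lon 28.93620°

Zone 35S: λ₀ = 27°, k₀ = 0.9996, false easting 500000 m, false northing 10000000 m.
Meridian distance M = (N − FN)/k₀ = -3065455.6 m.
Inverse transverse Mercator on WGS84 gives φ = -27.68879996°, λ = 28.93620030°.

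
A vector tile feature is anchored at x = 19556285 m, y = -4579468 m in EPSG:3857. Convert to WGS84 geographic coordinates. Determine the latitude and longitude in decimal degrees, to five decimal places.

lat -38.00030°, lon 175.67710°

R = 6378137 m. λ = x/R = 175.67709716°.
φ = 2·arctan(exp(y/R)) − 90° = 2·arctan(0.48773) − 90° = -38.00029863°.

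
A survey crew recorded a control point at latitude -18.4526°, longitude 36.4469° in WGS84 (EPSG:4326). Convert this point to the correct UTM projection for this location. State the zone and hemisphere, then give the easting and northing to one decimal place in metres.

Longitude 36.4469° lies in the 6° band [36°, 42°), giving zone 37; latitude is south of the equator, so 37S.
Zone 37 central meridian λ₀ = 6×37 − 183 = 39°; Δλ = -2.5531°.
Transverse Mercator on WGS84 with k₀ = 0.9996 gives E = 230348.195 m, N = 7957836.879 m.

Zone 37S: E 230348.2 m, N 7957836.9 m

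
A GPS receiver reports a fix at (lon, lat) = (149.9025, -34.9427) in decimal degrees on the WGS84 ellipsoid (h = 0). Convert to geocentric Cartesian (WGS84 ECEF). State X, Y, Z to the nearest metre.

WGS84: a = 6378137 m, e² = 0.006694380; N(φ) = a/√(1−e²sin²φ) = 6385152.053 m.
X = (N+h)·cosφ·cosλ = -4528377.958 m; Y = (N+h)·cosφ·sinλ = 2624744.911 m; Z = (N(1−e²)+h)·sinφ = -3632657.848 m.

X -4528378 m, Y 2624745 m, Z -3632658 m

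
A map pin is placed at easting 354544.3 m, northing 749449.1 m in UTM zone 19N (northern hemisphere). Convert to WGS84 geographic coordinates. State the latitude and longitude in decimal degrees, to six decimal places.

Zone 19N: λ₀ = -69°, k₀ = 0.9996, false easting 500000 m.
Meridian distance M = (N − FN)/k₀ = 749749.0 m.
Inverse transverse Mercator on WGS84 gives φ = 6.77840012°, λ = -70.31620032°.

lat 6.778400°, lon -70.316200°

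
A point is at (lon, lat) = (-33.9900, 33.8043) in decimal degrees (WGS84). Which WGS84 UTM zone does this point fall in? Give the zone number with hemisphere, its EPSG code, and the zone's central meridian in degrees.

UTM zone = ⌊(λ + 180)/6⌋ + 1; -33.9900° ∈ [-36°, -30°) → zone 25.
Hemisphere: N (φ ≥ 0).
Central meridian λ₀ = 6×25 − 183 = -33°.
EPSG code: 32625.

Zone 25N (EPSG:32625), central meridian -33°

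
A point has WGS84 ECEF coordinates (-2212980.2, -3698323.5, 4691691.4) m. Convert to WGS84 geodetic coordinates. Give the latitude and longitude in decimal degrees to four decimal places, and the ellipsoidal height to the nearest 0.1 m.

λ = atan2(Y, X) = -120.89520037°; p = √(X²+Y²) = 4309858.2 m.
Bowring's method on WGS84 (a = 6378137 m, b = 6356752.314 m) gives φ = 47.62049991°, h = 4268.195 m.

lat 47.6205°, lon -120.8952°, h 4268.2 m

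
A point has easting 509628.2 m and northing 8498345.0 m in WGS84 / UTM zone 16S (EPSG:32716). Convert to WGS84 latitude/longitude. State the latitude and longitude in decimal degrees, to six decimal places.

lat -13.583400°, lon -86.911000°

Zone 16S: λ₀ = -87°, k₀ = 0.9996, false easting 500000 m, false northing 10000000 m.
Meridian distance M = (N − FN)/k₀ = -1502255.9 m.
Inverse transverse Mercator on WGS84 gives φ = -13.58340042°, λ = -86.91100041°.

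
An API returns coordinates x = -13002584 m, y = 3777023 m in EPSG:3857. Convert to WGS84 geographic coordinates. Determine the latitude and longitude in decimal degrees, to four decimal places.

R = 6378137 m. λ = x/R = -116.80419940°.
φ = 2·arctan(exp(y/R)) − 90° = 2·arctan(1.80793) − 90° = 32.10440331°.

lat 32.1044°, lon -116.8042°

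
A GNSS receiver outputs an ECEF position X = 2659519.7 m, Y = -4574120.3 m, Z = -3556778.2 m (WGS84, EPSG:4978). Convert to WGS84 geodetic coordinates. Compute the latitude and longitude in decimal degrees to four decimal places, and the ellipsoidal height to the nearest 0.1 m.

lat -34.0881°, lon -59.8251°, h 3986.3 m

λ = atan2(Y, X) = -59.82509978°; p = √(X²+Y²) = 5291088.9 m.
Bowring's method on WGS84 (a = 6378137 m, b = 6356752.314 m) gives φ = -34.08810000°, h = 3986.337 m.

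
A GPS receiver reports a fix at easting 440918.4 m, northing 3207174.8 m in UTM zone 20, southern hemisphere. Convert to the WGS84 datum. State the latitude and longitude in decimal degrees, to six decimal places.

Zone 20S: λ₀ = -63°, k₀ = 0.9996, false easting 500000 m, false northing 10000000 m.
Meridian distance M = (N − FN)/k₀ = -6795543.4 m.
Inverse transverse Mercator on WGS84 gives φ = -61.26520035°, λ = -64.10159953°.

lat -61.265200°, lon -64.101600°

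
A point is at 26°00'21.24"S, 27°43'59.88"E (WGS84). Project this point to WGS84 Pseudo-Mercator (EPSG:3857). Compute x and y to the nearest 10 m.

Web Mercator is spherical with R = a = 6378137 m.
x = R·λ = 6378137 × 0.484037397 = 3087256.834 m.
y = R·ln tan(π/4 + φ/2) = 6378137 × -0.470327260 = -2999811.702 m.

x 3087260 m, y -2999810 m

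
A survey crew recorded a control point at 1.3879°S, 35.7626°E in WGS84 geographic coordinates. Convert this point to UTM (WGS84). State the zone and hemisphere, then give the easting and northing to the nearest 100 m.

Longitude 35.7626° lies in the 6° band [30°, 36°), giving zone 36; latitude is south of the equator, so 36S.
Zone 36 central meridian λ₀ = 6×36 − 183 = 33°; Δλ = +2.7626°.
Transverse Mercator on WGS84 with k₀ = 0.9996 gives E = 807438.440 m, N = 9846415.420 m.

Zone 36S: E 807400 m, N 9846400 m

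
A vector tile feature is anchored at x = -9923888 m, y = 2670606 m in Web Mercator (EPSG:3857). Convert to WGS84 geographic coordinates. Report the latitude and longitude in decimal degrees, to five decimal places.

lat 23.31870°, lon -89.14780°

R = 6378137 m. λ = x/R = -89.14780268°.
φ = 2·arctan(exp(y/R)) − 90° = 2·arctan(1.52000) − 90° = 23.31870180°.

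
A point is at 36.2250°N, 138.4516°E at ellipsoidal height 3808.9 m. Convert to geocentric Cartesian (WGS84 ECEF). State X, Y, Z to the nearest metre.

X -3857499 m, Y 3418640 m, Z 3750612 m

WGS84: a = 6378137 m, e² = 0.006694380; N(φ) = a/√(1−e²sin²φ) = 6385605.774 m.
X = (N+h)·cosφ·cosλ = -3857498.690 m; Y = (N+h)·cosφ·sinλ = 3418640.094 m; Z = (N(1−e²)+h)·sinφ = 3750611.825 m.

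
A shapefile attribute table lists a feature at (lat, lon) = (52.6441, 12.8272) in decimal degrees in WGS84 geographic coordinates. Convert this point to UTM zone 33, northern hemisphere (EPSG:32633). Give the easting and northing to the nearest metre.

E 352996 m, N 5834897 m

Zone 33 central meridian λ₀ = 6×33 − 183 = 15°; Δλ = -2.1728°.
Transverse Mercator on WGS84 with k₀ = 0.9996 gives E = 352995.640 m, N = 5834896.887 m.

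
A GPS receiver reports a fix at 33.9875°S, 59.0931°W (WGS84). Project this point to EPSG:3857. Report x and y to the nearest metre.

Web Mercator is spherical with R = a = 6378137 m.
x = R·λ = 6378137 × -1.031369160 = -6578213.801 m.
y = R·ln tan(π/4 + φ/2) = 6378137 × -0.631394983 = -4027123.705 m.

x -6578214 m, y -4027124 m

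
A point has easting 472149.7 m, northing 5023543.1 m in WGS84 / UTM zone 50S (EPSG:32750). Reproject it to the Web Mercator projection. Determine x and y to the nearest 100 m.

x 12985100 m, y -5612200 m

Unproject from UTM 50S (λ₀ = 117°) → φ = -44.94100014°, λ = 116.64700049°.
Web Mercator (R = 6378137 m): x = 12985084.697 m, y = -5612237.943 m.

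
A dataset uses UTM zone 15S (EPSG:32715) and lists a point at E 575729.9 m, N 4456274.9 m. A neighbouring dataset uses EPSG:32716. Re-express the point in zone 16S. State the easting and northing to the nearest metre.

UTM 15S → geographic: φ = -50.04100045°, λ = -91.94239961°.
UTM 16S (λ₀ = -87°) forward: E = 146170.852 m, N = 4445099.846 m.

E 146171 m, N 4445100 m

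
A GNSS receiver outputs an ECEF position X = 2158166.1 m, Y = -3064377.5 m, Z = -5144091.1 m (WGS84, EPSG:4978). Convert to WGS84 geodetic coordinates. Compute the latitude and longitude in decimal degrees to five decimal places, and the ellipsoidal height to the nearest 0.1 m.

λ = atan2(Y, X) = -54.84390040°; p = √(X²+Y²) = 3748078.2 m.
Bowring's method on WGS84 (a = 6378137 m, b = 6356752.314 m) gives φ = -54.10520024°, h = 584.310 m.

lat -54.10520°, lon -54.84390°, h 584.3 m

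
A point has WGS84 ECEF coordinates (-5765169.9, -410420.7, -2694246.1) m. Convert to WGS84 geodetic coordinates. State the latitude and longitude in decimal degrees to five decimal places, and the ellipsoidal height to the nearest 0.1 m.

λ = atan2(Y, X) = -175.92800046°; p = √(X²+Y²) = 5779760.3 m.
Bowring's method on WGS84 (a = 6378137 m, b = 6356752.314 m) gives φ = -25.14030035°, h = 2575.582 m.

lat -25.14030°, lon -175.92800°, h 2575.6 m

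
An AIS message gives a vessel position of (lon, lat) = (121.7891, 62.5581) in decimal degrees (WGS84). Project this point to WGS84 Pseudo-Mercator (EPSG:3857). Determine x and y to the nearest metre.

Web Mercator is spherical with R = a = 6378137 m.
x = R·λ = 6378137 × 2.125620788 = 13557500.596 m.
y = R·ln tan(π/4 + φ/2) = 6378137 × 1.409926891 = 8992706.873 m.

x 13557501 m, y 8992707 m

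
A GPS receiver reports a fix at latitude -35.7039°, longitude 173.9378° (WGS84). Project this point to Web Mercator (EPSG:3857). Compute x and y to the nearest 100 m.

x 19362700 m, y -4260000 m

Web Mercator is spherical with R = a = 6378137 m.
x = R·λ = 6378137 × 3.035787304 = 19362667.326 m.
y = R·ln tan(π/4 + φ/2) = 6378137 × -0.667899511 = -4259954.586 m.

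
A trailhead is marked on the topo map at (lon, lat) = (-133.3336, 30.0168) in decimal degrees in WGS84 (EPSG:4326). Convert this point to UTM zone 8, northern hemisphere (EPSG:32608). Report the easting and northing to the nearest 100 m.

Zone 8 central meridian λ₀ = 6×8 − 183 = -135°; Δλ = +1.6664°.
Transverse Mercator on WGS84 with k₀ = 0.9996 gives E = 660704.747 m, N = 3321816.224 m.

E 660700 m, N 3321800 m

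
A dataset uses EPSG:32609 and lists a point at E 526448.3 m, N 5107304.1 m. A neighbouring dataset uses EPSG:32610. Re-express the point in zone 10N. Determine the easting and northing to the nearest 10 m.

E 62880 m, N 5122830 m

UTM 9N → geographic: φ = 46.11880027°, λ = -128.65769990°.
UTM 10N (λ₀ = -123°) forward: E = 62877.446 m, N = 5122827.919 m.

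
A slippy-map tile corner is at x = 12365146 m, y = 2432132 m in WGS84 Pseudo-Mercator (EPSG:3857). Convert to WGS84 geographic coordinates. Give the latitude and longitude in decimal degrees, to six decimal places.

R = 6378137 m. λ = x/R = 111.07799642°.
φ = 2·arctan(exp(y/R)) − 90° = 2·arctan(1.46422) − 90° = 21.33720164°.

lat 21.337202°, lon 111.077996°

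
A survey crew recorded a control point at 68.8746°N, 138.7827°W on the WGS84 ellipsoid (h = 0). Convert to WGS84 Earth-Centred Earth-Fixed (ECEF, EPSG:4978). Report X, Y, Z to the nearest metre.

X -1734212 m, Y -1519113 m, Z 5926946 m

WGS84: a = 6378137 m, e² = 0.006694380; N(φ) = a/√(1−e²sin²φ) = 6396794.262 m.
X = (N+h)·cosφ·cosλ = -1734212.107 m; Y = (N+h)·cosφ·sinλ = -1519113.114 m; Z = (N(1−e²)+h)·sinφ = 5926945.726 m.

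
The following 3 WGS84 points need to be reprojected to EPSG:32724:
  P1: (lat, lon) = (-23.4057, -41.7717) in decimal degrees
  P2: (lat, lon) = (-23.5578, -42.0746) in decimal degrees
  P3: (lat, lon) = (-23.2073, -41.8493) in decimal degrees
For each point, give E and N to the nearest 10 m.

P1: E 216730 m, N 7408850 m; P2: E 186120 m, N 7391360 m; P3: E 208360 m, N 7430670 m

UTM zone 24S: λ₀ = -39°, k₀ = 0.9996.
P1 (-23.4057°, -41.7717°) → (216731.803, 7408845.045) m.
P2 (-23.5578°, -42.0746°) → (186116.647, 7391361.587) m.
P3 (-23.2073°, -41.8493°) → (208363.747, 7430672.767) m.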